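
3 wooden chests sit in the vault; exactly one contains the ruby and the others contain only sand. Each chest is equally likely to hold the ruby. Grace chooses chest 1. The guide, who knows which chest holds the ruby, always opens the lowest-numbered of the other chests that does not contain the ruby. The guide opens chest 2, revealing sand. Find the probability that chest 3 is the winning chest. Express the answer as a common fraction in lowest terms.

1/2

Apply Bayes' rule, conditioning on where the ruby actually is.
If it is in either of chests 1 and 3 (prior 1/3 each): chest 2 is the lowest-numbered option available, probability 1; weight (1/3)·1 = 1/3 each.
If it is in chest 2 (prior 1/3): the guide opened chest 2, so this case is ruled out; weight (1/3)·0 = 0.
The weights sum to 2/3.
So P(the ruby in chest 3 | the guide opened chest 2) = (1/3) / (2/3) = 1/2.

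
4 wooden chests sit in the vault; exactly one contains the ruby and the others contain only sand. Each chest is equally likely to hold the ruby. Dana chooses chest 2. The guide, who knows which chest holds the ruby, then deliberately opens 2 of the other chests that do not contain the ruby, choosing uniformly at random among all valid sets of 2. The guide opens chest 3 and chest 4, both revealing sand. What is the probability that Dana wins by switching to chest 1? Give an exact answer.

3/4

Consider each possible location of the ruby in turn.
If it is in chest 1 (prior 1/4): the guide has no choice, probability 1; weight (1/4)·1 = 1/4.
If it is in chest 2 (prior 1/4): the guide has 3 equally likely choices, so probability 1/3; weight (1/4)·(1/3) = 1/12.
If it is in either of chests 3 and 4 (prior 1/4 each): that chest was opened and seen not to hold the prize — ruled out; weight (1/4)·0 = 0 each.
The weights sum to 1/3.
So P(the ruby in chest 1 | the guide opened chest 3 and chest 4) = (1/4) / (1/3) = 3/4.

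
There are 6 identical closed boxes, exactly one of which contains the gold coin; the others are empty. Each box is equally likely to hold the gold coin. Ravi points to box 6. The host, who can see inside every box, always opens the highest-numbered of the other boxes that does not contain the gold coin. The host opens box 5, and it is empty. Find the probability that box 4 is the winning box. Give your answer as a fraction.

Apply Bayes' rule, conditioning on where the gold coin actually is.
If it is in any of boxes 1, 2, 3, 4, and 6 (prior 1/6 each): box 5 is the highest-numbered option available, probability 1; weight (1/6)·1 = 1/6 each.
If it is in box 5 (prior 1/6): the host opened box 5, so this case is ruled out; weight (1/6)·0 = 0.
The weights sum to 5/6.
So P(the gold coin in box 4 | the host opened box 5) = (1/6) / (5/6) = 1/5.

1/5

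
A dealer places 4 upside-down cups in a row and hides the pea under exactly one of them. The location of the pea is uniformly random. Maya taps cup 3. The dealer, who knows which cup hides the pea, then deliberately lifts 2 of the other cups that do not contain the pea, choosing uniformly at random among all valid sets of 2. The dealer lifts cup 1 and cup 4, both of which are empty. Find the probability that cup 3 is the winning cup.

Condition on the true location of the pea.
If it is under either of cups 1 and 4 (prior 1/4 each): that cup was opened and seen not to hold the prize — ruled out; weight (1/4)·0 = 0 each.
If it is under cup 2 (prior 1/4): the dealer has no choice, probability 1; weight (1/4)·1 = 1/4.
If it is under cup 3 (prior 1/4): the dealer has 3 equally likely choices, so probability 1/3; weight (1/4)·(1/3) = 1/12.
The weights sum to 1/3.
So P(the pea under cup 3 | the dealer opened cup 1 and cup 4) = (1/12) / (1/3) = 1/4.

1/4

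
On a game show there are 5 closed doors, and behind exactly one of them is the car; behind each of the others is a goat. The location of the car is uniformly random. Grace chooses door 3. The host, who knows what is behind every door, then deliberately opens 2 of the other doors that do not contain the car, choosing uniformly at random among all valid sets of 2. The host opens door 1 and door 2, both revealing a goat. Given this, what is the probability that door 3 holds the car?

Condition on the true location of the car.
If it is behind either of doors 1 and 2 (prior 1/5 each): that door was opened and seen not to hold the prize — ruled out; weight (1/5)·0 = 0 each.
If it is behind door 3 (prior 1/5): the host has 6 equally likely choices, so probability 1/6; weight (1/5)·(1/6) = 1/30.
If it is behind either of doors 4 and 5 (prior 1/5 each): the host has 3 equally likely choices, so probability 1/3; weight (1/5)·(1/3) = 1/15 each.
The weights sum to 1/6.
So P(the car behind door 3 | the host opened door 1 and door 2) = (1/30) / (1/6) = 1/5.

1/5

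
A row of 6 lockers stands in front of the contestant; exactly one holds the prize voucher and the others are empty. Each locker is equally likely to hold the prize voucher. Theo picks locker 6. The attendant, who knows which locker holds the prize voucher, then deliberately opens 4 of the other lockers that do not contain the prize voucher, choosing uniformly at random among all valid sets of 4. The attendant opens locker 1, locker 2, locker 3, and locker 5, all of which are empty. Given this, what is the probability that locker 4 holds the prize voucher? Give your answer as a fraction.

Consider each possible location of the prize voucher in turn.
If it is in any of lockers 1, 2, 3, and 5 (prior 1/6 each): that locker was opened and seen not to hold the prize — ruled out; weight (1/6)·0 = 0 each.
If it is in locker 4 (prior 1/6): the attendant has no choice, probability 1; weight (1/6)·1 = 1/6.
If it is in locker 6 (prior 1/6): the attendant has 5 equally likely choices, so probability 1/5; weight (1/6)·(1/5) = 1/30.
The weights sum to 1/5.
So P(the prize voucher in locker 4 | the attendant opened locker 1, locker 2, locker 3, and locker 5) = (1/6) / (1/5) = 5/6.

5/6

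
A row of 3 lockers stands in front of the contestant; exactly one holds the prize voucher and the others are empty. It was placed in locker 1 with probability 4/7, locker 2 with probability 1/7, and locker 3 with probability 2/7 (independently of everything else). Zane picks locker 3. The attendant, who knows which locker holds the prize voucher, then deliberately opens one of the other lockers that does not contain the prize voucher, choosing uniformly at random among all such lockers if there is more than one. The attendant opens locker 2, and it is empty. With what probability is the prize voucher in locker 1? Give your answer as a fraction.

Apply Bayes' rule, conditioning on where the prize voucher actually is.
If it is in locker 1 (prior 4/7): the attendant has no choice, probability 1; weight (4/7)·1 = 4/7.
If it is in locker 2 (prior 1/7): the attendant opened locker 2, so this case is ruled out; weight (1/7)·0 = 0.
If it is in locker 3 (prior 2/7): the attendant has 2 equally likely choices, so probability 1/2; weight (2/7)·(1/2) = 1/7.
The weights sum to 5/7.
So P(the prize voucher in locker 1 | the attendant opened locker 2) = (4/7) / (5/7) = 4/5.

4/5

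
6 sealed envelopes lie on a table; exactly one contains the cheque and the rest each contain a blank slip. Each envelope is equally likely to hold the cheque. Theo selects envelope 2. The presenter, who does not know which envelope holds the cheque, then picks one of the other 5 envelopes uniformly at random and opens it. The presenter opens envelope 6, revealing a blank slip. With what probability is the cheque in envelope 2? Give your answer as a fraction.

Condition on the true location of the cheque.
If it is in any of envelopes 1, 2, 3, 4, and 5 (prior 1/6 each): the presenter picks envelope 6 with probability 1/5 regardless, and it is not the prize; weight (1/6)·(1/5) = 1/30 each.
If it is in envelope 6 (prior 1/6): the presenter opened envelope 6, so this case is ruled out; weight (1/6)·0 = 0.
The weights sum to 1/6.
So P(the cheque in envelope 2 | the presenter opened envelope 6) = (1/30) / (1/6) = 1/5.

1/5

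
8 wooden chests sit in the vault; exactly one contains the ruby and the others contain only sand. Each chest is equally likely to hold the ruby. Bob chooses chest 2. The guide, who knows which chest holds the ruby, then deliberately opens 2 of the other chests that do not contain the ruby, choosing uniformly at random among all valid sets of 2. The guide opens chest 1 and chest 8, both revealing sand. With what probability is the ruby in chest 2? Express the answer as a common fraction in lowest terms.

Condition on the true location of the ruby.
If it is in either of chests 1 and 8 (prior 1/8 each): that chest was opened and seen not to hold the prize — ruled out; weight (1/8)·0 = 0 each.
If it is in chest 2 (prior 1/8): the guide has 21 equally likely choices, so probability 1/21; weight (1/8)·(1/21) = 1/168.
If it is in any of chests 3, 4, 5, 6, and 7 (prior 1/8 each): the guide has 15 equally likely choices, so probability 1/15; weight (1/8)·(1/15) = 1/120 each.
The weights sum to 1/21.
So P(the ruby in chest 2 | the guide opened chest 1 and chest 8) = (1/168) / (1/21) = 1/8.

1/8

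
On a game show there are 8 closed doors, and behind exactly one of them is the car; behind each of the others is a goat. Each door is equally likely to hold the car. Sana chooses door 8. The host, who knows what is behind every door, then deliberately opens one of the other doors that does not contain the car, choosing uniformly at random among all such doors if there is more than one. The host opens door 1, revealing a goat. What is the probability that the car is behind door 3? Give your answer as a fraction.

7/48

Condition on the true location of the car.
If it is behind door 1 (prior 1/8): the host opened door 1, so this case is ruled out; weight (1/8)·0 = 0.
If it is behind any of doors 2, 3, 4, 5, 6, and 7 (prior 1/8 each): the host has 6 equally likely choices, so probability 1/6; weight (1/8)·(1/6) = 1/48 each.
If it is behind door 8 (prior 1/8): the host has 7 equally likely choices, so probability 1/7; weight (1/8)·(1/7) = 1/56.
The weights sum to 1/7.
So P(the car behind door 3 | the host opened door 1) = (1/48) / (1/7) = 7/48.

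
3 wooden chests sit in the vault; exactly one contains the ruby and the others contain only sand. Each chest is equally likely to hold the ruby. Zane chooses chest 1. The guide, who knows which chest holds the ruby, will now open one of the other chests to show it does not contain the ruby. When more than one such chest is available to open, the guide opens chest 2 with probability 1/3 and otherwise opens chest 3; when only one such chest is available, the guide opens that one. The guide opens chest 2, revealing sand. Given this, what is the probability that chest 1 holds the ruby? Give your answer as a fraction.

1/4

Condition on the true location of the ruby.
If it is in chest 1 (prior 1/3): chest 2 is available, opened with probability 1/3; weight (1/3)·(1/3) = 1/9.
If it is in chest 2 (prior 1/3): the guide opened chest 2, so this case is ruled out; weight (1/3)·0 = 0.
If it is in chest 3 (prior 1/3): only chest 2 is available, probability 1; weight (1/3)·1 = 1/3.
The weights sum to 4/9.
So P(the ruby in chest 1 | the guide opened chest 2) = (1/9) / (4/9) = 1/4.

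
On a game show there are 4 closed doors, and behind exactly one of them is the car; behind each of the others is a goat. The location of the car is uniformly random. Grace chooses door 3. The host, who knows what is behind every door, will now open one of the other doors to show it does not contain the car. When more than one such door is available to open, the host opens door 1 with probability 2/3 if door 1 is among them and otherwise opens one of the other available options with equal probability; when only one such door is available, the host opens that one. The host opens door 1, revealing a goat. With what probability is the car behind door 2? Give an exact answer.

Apply Bayes' rule, conditioning on where the car actually is.
If it is behind door 1 (prior 1/4): the host opened door 1, so this case is ruled out; weight (1/4)·0 = 0.
If it is behind any of doors 2, 3, and 4 (prior 1/4 each): door 1 is available, opened with probability 2/3; weight (1/4)·(2/3) = 1/6 each.
The weights sum to 1/2.
So P(the car behind door 2 | the host opened door 1) = (1/6) / (1/2) = 1/3.

1/3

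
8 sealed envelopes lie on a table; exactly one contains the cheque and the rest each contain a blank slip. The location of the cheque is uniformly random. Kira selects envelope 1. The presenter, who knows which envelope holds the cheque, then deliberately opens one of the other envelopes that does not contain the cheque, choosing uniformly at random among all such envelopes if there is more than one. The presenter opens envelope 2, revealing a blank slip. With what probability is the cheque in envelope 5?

Consider each possible location of the cheque in turn.
If it is in envelope 1 (prior 1/8): the presenter has 7 equally likely choices, so probability 1/7; weight (1/8)·(1/7) = 1/56.
If it is in envelope 2 (prior 1/8): the presenter opened envelope 2, so this case is ruled out; weight (1/8)·0 = 0.
If it is in any of envelopes 3, 4, 5, 6, 7, and 8 (prior 1/8 each): the presenter has 6 equally likely choices, so probability 1/6; weight (1/8)·(1/6) = 1/48 each.
The weights sum to 1/7.
So P(the cheque in envelope 5 | the presenter opened envelope 2) = (1/48) / (1/7) = 7/48.

7/48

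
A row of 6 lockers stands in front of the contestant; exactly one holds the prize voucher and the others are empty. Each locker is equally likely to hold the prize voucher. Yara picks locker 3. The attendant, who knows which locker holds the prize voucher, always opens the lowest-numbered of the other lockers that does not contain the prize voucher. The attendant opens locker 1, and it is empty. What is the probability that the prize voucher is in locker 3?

1/5

Apply Bayes' rule, conditioning on where the prize voucher actually is.
If it is in locker 1 (prior 1/6): the attendant opened locker 1, so this case is ruled out; weight (1/6)·0 = 0.
If it is in any of lockers 2, 3, 4, 5, and 6 (prior 1/6 each): locker 1 is the lowest-numbered option available, probability 1; weight (1/6)·1 = 1/6 each.
The weights sum to 5/6.
So P(the prize voucher in locker 3 | the attendant opened locker 1) = (1/6) / (5/6) = 1/5.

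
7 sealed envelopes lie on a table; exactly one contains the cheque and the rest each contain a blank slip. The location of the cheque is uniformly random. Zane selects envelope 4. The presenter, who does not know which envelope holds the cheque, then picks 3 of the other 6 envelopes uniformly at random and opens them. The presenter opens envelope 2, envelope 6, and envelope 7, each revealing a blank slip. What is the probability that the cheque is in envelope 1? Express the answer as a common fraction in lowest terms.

1/4

Because the presenter chose which envelopes to open without knowing where the cheque is, the choice is independent of the prize location. Learning that none of the 3 opened envelopes holds the cheque simply rules out those 3 locations and leaves the remaining 4 envelopes still equally likely by symmetry.
So P(the cheque in envelope 1) = 1/4.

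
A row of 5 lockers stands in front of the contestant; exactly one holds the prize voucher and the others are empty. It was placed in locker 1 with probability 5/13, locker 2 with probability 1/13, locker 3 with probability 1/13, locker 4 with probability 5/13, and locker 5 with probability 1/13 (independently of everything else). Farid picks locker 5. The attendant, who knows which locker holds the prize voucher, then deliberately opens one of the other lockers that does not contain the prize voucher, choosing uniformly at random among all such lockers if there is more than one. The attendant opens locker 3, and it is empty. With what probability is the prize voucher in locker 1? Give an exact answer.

20/47

Apply Bayes' rule, conditioning on where the prize voucher actually is.
If it is in either of lockers 1 and 4 (prior 5/13 each): the attendant has 3 equally likely choices, so probability 1/3; weight (5/13)·(1/3) = 5/39 each.
If it is in locker 2 (prior 1/13): the attendant has 3 equally likely choices, so probability 1/3; weight (1/13)·(1/3) = 1/39.
If it is in locker 3 (prior 1/13): the attendant opened locker 3, so this case is ruled out; weight (1/13)·0 = 0.
If it is in locker 5 (prior 1/13): the attendant has 4 equally likely choices, so probability 1/4; weight (1/13)·(1/4) = 1/52.
The weights sum to 47/156.
So P(the prize voucher in locker 1 | the attendant opened locker 3) = (5/39) / (47/156) = 20/47.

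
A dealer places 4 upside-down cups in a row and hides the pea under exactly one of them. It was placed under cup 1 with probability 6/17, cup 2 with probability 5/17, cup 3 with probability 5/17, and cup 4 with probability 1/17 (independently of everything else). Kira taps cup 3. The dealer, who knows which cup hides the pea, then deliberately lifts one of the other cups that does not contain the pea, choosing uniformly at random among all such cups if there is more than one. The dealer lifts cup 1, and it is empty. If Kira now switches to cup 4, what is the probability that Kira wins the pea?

Consider each possible location of the pea in turn.
If it is under cup 1 (prior 6/17): the dealer opened cup 1, so this case is ruled out; weight (6/17)·0 = 0.
If it is under cup 2 (prior 5/17): the dealer has 2 equally likely choices, so probability 1/2; weight (5/17)·(1/2) = 5/34.
If it is under cup 3 (prior 5/17): the dealer has 3 equally likely choices, so probability 1/3; weight (5/17)·(1/3) = 5/51.
If it is under cup 4 (prior 1/17): the dealer has 2 equally likely choices, so probability 1/2; weight (1/17)·(1/2) = 1/34.
The weights sum to 14/51.
So P(the pea under cup 4 | the dealer opened cup 1) = (1/34) / (14/51) = 3/28.

3/28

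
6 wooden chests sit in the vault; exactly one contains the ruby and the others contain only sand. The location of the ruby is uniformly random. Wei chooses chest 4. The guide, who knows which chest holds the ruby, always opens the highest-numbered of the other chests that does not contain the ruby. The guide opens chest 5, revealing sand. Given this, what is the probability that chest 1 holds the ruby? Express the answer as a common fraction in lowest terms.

0

Consider each possible location of the ruby in turn.
If it is in any of chests 1, 2, 3, and 4 (prior 1/6 each): the guide would have opened chest 6 instead, probability 0; weight (1/6)·0 = 0 each.
If it is in chest 5 (prior 1/6): the guide opened chest 5, so this case is ruled out; weight (1/6)·0 = 0.
If it is in chest 6 (prior 1/6): chest 5 is the highest-numbered option available, probability 1; weight (1/6)·1 = 1/6.
The weights sum to 1/6.
So P(the ruby in chest 1 | the guide opened chest 5) = 0 / (1/6) = 0.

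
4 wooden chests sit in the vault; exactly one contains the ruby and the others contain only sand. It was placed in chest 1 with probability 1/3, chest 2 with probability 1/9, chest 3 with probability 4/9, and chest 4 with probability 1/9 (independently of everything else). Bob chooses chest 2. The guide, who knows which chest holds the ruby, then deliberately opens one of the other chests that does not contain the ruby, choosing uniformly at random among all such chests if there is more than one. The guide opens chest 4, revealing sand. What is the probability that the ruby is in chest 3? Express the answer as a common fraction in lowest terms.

Condition on the true location of the ruby.
If it is in chest 1 (prior 1/3): the guide has 2 equally likely choices, so probability 1/2; weight (1/3)·(1/2) = 1/6.
If it is in chest 2 (prior 1/9): the guide has 3 equally likely choices, so probability 1/3; weight (1/9)·(1/3) = 1/27.
If it is in chest 3 (prior 4/9): the guide has 2 equally likely choices, so probability 1/2; weight (4/9)·(1/2) = 2/9.
If it is in chest 4 (prior 1/9): the guide opened chest 4, so this case is ruled out; weight (1/9)·0 = 0.
The weights sum to 23/54.
So P(the ruby in chest 3 | the guide opened chest 4) = (2/9) / (23/54) = 12/23.

12/23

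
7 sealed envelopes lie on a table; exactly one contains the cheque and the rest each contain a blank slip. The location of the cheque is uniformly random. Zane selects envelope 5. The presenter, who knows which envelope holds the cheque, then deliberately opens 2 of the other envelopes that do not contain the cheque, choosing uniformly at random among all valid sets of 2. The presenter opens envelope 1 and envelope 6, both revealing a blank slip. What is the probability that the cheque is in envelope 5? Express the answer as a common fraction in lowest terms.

Apply Bayes' rule, conditioning on where the cheque actually is.
If it is in either of envelopes 1 and 6 (prior 1/7 each): that envelope was opened and seen not to hold the prize — ruled out; weight (1/7)·0 = 0 each.
If it is in any of envelopes 2, 3, 4, and 7 (prior 1/7 each): the presenter has 10 equally likely choices, so probability 1/10; weight (1/7)·(1/10) = 1/70 each.
If it is in envelope 5 (prior 1/7): the presenter has 15 equally likely choices, so probability 1/15; weight (1/7)·(1/15) = 1/105.
The weights sum to 1/15.
So P(the cheque in envelope 5 | the presenter opened envelope 1 and envelope 6) = (1/105) / (1/15) = 1/7.

1/7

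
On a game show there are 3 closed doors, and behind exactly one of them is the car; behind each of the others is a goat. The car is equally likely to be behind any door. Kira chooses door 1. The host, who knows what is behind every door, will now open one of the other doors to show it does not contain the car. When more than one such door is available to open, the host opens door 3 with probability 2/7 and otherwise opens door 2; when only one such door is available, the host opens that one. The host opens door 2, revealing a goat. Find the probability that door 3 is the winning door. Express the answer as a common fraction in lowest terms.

Consider each possible location of the car in turn.
If it is behind door 1 (prior 1/3): door 3 is available but not opened, probability 5/7; weight (1/3)·(5/7) = 5/21.
If it is behind door 2 (prior 1/3): the host opened door 2, so this case is ruled out; weight (1/3)·0 = 0.
If it is behind door 3 (prior 1/3): only door 2 is available, probability 1; weight (1/3)·1 = 1/3.
The weights sum to 4/7.
So P(the car behind door 3 | the host opened door 2) = (1/3) / (4/7) = 7/12.

7/12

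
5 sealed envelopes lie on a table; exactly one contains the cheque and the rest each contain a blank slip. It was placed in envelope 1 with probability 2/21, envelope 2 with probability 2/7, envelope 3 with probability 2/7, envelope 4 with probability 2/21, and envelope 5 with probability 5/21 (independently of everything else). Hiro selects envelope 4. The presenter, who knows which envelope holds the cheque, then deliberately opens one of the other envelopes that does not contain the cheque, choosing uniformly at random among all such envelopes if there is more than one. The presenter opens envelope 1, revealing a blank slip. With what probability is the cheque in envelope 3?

Apply Bayes' rule, conditioning on where the cheque actually is.
If it is in envelope 1 (prior 2/21): the presenter opened envelope 1, so this case is ruled out; weight (2/21)·0 = 0.
If it is in either of envelopes 2 and 3 (prior 2/7 each): the presenter has 3 equally likely choices, so probability 1/3; weight (2/7)·(1/3) = 2/21 each.
If it is in envelope 4 (prior 2/21): the presenter has 4 equally likely choices, so probability 1/4; weight (2/21)·(1/4) = 1/42.
If it is in envelope 5 (prior 5/21): the presenter has 3 equally likely choices, so probability 1/3; weight (5/21)·(1/3) = 5/63.
The weights sum to 37/126.
So P(the cheque in envelope 3 | the presenter opened envelope 1) = (2/21) / (37/126) = 12/37.

12/37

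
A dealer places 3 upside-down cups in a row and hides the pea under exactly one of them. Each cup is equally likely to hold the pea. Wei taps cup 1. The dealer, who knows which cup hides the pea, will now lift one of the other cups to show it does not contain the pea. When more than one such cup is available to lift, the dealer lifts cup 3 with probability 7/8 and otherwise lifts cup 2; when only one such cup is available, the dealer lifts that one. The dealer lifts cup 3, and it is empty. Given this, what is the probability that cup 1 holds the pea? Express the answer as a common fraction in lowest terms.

7/15

Consider each possible location of the pea in turn.
If it is under cup 1 (prior 1/3): cup 3 is available, opened with probability 7/8; weight (1/3)·(7/8) = 7/24.
If it is under cup 2 (prior 1/3): only cup 3 is available, probability 1; weight (1/3)·1 = 1/3.
If it is under cup 3 (prior 1/3): the dealer opened cup 3, so this case is ruled out; weight (1/3)·0 = 0.
The weights sum to 5/8.
So P(the pea under cup 1 | the dealer opened cup 3) = (7/24) / (5/8) = 7/15.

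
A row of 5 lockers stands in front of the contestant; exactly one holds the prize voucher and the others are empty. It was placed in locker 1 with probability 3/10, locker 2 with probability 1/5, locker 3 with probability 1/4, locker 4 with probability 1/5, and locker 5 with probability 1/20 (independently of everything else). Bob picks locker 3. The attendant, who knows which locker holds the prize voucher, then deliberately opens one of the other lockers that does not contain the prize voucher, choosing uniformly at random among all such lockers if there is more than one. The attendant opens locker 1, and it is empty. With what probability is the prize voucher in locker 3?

Consider each possible location of the prize voucher in turn.
If it is in locker 1 (prior 3/10): the attendant opened locker 1, so this case is ruled out; weight (3/10)·0 = 0.
If it is in either of lockers 2 and 4 (prior 1/5 each): the attendant has 3 equally likely choices, so probability 1/3; weight (1/5)·(1/3) = 1/15 each.
If it is in locker 3 (prior 1/4): the attendant has 4 equally likely choices, so probability 1/4; weight (1/4)·(1/4) = 1/16.
If it is in locker 5 (prior 1/20): the attendant has 3 equally likely choices, so probability 1/3; weight (1/20)·(1/3) = 1/60.
The weights sum to 17/80.
So P(the prize voucher in locker 3 | the attendant opened locker 1) = (1/16) / (17/80) = 5/17.

5/17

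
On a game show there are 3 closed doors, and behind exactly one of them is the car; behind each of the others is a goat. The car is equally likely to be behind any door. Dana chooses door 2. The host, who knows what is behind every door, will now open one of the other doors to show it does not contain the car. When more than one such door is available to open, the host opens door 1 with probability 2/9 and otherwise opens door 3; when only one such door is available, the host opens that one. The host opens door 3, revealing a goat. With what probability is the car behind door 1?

Condition on the true location of the car.
If it is behind door 1 (prior 1/3): only door 3 is available, probability 1; weight (1/3)·1 = 1/3.
If it is behind door 2 (prior 1/3): door 1 is available but not opened, probability 7/9; weight (1/3)·(7/9) = 7/27.
If it is behind door 3 (prior 1/3): the host opened door 3, so this case is ruled out; weight (1/3)·0 = 0.
The weights sum to 16/27.
So P(the car behind door 1 | the host opened door 3) = (1/3) / (16/27) = 9/16.

9/16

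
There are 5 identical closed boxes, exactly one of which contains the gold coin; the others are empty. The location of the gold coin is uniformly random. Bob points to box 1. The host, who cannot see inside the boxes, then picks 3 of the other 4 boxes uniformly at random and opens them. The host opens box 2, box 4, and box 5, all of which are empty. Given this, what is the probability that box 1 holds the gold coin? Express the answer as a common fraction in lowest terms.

Condition on the true location of the gold coin.
If it is in either of boxes 1 and 3 (prior 1/5 each): the host picks exactly this set with probability 1/4 regardless, and none is the prize; weight (1/5)·(1/4) = 1/20 each.
If it is in any of boxes 2, 4, and 5 (prior 1/5 each): that box was opened and seen not to hold the prize — ruled out; weight (1/5)·0 = 0 each.
The weights sum to 1/10.
So P(the gold coin in box 1 | the host opened box 2, box 4, and box 5) = (1/20) / (1/10) = 1/2.

1/2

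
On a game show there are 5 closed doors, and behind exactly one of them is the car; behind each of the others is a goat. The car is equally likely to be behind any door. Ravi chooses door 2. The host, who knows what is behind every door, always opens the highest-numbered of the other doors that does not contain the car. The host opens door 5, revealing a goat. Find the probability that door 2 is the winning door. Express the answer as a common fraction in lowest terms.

Apply Bayes' rule, conditioning on where the car actually is.
If it is behind any of doors 1, 2, 3, and 4 (prior 1/5 each): door 5 is the highest-numbered option available, probability 1; weight (1/5)·1 = 1/5 each.
If it is behind door 5 (prior 1/5): the host opened door 5, so this case is ruled out; weight (1/5)·0 = 0.
The weights sum to 4/5.
So P(the car behind door 2 | the host opened door 5) = (1/5) / (4/5) = 1/4.

1/4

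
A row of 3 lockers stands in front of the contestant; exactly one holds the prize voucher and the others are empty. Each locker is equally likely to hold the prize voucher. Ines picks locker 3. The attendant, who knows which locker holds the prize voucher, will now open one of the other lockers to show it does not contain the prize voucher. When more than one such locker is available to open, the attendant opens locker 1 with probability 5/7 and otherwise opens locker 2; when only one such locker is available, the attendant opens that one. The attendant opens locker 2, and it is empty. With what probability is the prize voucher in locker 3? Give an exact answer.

2/9

Condition on the true location of the prize voucher.
If it is in locker 1 (prior 1/3): only locker 2 is available, probability 1; weight (1/3)·1 = 1/3.
If it is in locker 2 (prior 1/3): the attendant opened locker 2, so this case is ruled out; weight (1/3)·0 = 0.
If it is in locker 3 (prior 1/3): locker 1 is available but not opened, probability 2/7; weight (1/3)·(2/7) = 2/21.
The weights sum to 3/7.
So P(the prize voucher in locker 3 | the attendant opened locker 2) = (2/21) / (3/7) = 2/9.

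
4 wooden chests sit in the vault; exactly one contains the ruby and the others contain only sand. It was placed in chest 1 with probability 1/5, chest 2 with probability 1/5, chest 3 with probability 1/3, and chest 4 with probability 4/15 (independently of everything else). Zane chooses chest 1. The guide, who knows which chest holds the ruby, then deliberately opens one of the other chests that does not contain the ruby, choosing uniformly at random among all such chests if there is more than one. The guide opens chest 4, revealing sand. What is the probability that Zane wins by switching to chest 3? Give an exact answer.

1/2

Apply Bayes' rule, conditioning on where the ruby actually is.
If it is in chest 1 (prior 1/5): the guide has 3 equally likely choices, so probability 1/3; weight (1/5)·(1/3) = 1/15.
If it is in chest 2 (prior 1/5): the guide has 2 equally likely choices, so probability 1/2; weight (1/5)·(1/2) = 1/10.
If it is in chest 3 (prior 1/3): the guide has 2 equally likely choices, so probability 1/2; weight (1/3)·(1/2) = 1/6.
If it is in chest 4 (prior 4/15): the guide opened chest 4, so this case is ruled out; weight (4/15)·0 = 0.
The weights sum to 1/3.
So P(the ruby in chest 3 | the guide opened chest 4) = (1/6) / (1/3) = 1/2.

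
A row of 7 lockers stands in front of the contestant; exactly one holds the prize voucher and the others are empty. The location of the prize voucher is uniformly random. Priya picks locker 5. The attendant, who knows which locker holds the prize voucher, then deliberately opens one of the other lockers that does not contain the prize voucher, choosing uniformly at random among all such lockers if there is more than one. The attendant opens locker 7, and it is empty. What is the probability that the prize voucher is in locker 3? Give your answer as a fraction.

Condition on the true location of the prize voucher.
If it is in any of lockers 1, 2, 3, 4, and 6 (prior 1/7 each): the attendant has 5 equally likely choices, so probability 1/5; weight (1/7)·(1/5) = 1/35 each.
If it is in locker 5 (prior 1/7): the attendant has 6 equally likely choices, so probability 1/6; weight (1/7)·(1/6) = 1/42.
If it is in locker 7 (prior 1/7): the attendant opened locker 7, so this case is ruled out; weight (1/7)·0 = 0.
The weights sum to 1/6.
So P(the prize voucher in locker 3 | the attendant opened locker 7) = (1/35) / (1/6) = 6/35.

6/35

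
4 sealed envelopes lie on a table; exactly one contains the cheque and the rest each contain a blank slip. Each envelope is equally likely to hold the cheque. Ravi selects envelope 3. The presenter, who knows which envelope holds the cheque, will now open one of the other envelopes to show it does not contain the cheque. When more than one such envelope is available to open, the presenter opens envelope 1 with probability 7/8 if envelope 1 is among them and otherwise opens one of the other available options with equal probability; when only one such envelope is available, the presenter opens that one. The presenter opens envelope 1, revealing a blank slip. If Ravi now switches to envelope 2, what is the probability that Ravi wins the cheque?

Condition on the true location of the cheque.
If it is in envelope 1 (prior 1/4): the presenter opened envelope 1, so this case is ruled out; weight (1/4)·0 = 0.
If it is in any of envelopes 2, 3, and 4 (prior 1/4 each): envelope 1 is available, opened with probability 7/8; weight (1/4)·(7/8) = 7/32 each.
The weights sum to 21/32.
So P(the cheque in envelope 2 | the presenter opened envelope 1) = (7/32) / (21/32) = 1/3.

1/3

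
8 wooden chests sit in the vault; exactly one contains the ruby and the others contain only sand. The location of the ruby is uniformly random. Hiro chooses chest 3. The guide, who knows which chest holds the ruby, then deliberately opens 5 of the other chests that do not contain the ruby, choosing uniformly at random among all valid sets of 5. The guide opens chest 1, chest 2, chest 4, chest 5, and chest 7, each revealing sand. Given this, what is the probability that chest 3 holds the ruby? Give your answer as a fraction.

1/8

Consider each possible location of the ruby in turn.
If it is in any of chests 1, 2, 4, 5, and 7 (prior 1/8 each): that chest was opened and seen not to hold the prize — ruled out; weight (1/8)·0 = 0 each.
If it is in chest 3 (prior 1/8): the guide has 21 equally likely choices, so probability 1/21; weight (1/8)·(1/21) = 1/168.
If it is in either of chests 6 and 8 (prior 1/8 each): the guide has 6 equally likely choices, so probability 1/6; weight (1/8)·(1/6) = 1/48 each.
The weights sum to 1/21.
So P(the ruby in chest 3 | the guide opened chest 1, chest 2, chest 4, chest 5, and chest 7) = (1/168) / (1/21) = 1/8.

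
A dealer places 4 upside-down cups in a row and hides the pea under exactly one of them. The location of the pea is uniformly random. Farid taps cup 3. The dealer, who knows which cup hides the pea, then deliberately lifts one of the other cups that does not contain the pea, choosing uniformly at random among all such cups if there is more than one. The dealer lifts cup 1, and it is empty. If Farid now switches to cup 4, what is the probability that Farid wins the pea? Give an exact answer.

3/8

Apply Bayes' rule, conditioning on where the pea actually is.
If it is under cup 1 (prior 1/4): the dealer opened cup 1, so this case is ruled out; weight (1/4)·0 = 0.
If it is under either of cups 2 and 4 (prior 1/4 each): the dealer has 2 equally likely choices, so probability 1/2; weight (1/4)·(1/2) = 1/8 each.
If it is under cup 3 (prior 1/4): the dealer has 3 equally likely choices, so probability 1/3; weight (1/4)·(1/3) = 1/12.
The weights sum to 1/3.
So P(the pea under cup 4 | the dealer opened cup 1) = (1/8) / (1/3) = 3/8.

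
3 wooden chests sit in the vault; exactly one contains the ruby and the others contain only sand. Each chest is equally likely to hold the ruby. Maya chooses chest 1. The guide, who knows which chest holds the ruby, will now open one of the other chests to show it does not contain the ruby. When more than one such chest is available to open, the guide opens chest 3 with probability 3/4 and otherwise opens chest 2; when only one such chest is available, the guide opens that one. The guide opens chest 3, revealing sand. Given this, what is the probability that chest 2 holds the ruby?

Consider each possible location of the ruby in turn.
If it is in chest 1 (prior 1/3): chest 3 is available, opened with probability 3/4; weight (1/3)·(3/4) = 1/4.
If it is in chest 2 (prior 1/3): only chest 3 is available, probability 1; weight (1/3)·1 = 1/3.
If it is in chest 3 (prior 1/3): the guide opened chest 3, so this case is ruled out; weight (1/3)·0 = 0.
The weights sum to 7/12.
So P(the ruby in chest 2 | the guide opened chest 3) = (1/3) / (7/12) = 4/7.

4/7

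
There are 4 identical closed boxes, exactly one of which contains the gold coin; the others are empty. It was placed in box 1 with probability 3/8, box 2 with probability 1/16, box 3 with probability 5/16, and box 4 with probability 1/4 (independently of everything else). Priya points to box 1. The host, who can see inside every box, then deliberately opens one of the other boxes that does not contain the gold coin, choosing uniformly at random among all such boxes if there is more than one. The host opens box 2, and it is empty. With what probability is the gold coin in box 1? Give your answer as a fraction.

4/13

Condition on the true location of the gold coin.
If it is in box 1 (prior 3/8): the host has 3 equally likely choices, so probability 1/3; weight (3/8)·(1/3) = 1/8.
If it is in box 2 (prior 1/16): the host opened box 2, so this case is ruled out; weight (1/16)·0 = 0.
If it is in box 3 (prior 5/16): the host has 2 equally likely choices, so probability 1/2; weight (5/16)·(1/2) = 5/32.
If it is in box 4 (prior 1/4): the host has 2 equally likely choices, so probability 1/2; weight (1/4)·(1/2) = 1/8.
The weights sum to 13/32.
So P(the gold coin in box 1 | the host opened box 2) = (1/8) / (13/32) = 4/13.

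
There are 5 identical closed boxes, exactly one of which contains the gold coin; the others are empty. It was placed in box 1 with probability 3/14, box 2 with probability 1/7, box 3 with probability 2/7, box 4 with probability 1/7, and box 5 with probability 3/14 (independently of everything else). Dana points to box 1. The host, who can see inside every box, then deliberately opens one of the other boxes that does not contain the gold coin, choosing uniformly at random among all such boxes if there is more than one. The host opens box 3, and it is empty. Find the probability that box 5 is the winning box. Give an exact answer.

Consider each possible location of the gold coin in turn.
If it is in box 1 (prior 3/14): the host has 4 equally likely choices, so probability 1/4; weight (3/14)·(1/4) = 3/56.
If it is in either of boxes 2 and 4 (prior 1/7 each): the host has 3 equally likely choices, so probability 1/3; weight (1/7)·(1/3) = 1/21 each.
If it is in box 3 (prior 2/7): the host opened box 3, so this case is ruled out; weight (2/7)·0 = 0.
If it is in box 5 (prior 3/14): the host has 3 equally likely choices, so probability 1/3; weight (3/14)·(1/3) = 1/14.
The weights sum to 37/168.
So P(the gold coin in box 5 | the host opened box 3) = (1/14) / (37/168) = 12/37.

12/37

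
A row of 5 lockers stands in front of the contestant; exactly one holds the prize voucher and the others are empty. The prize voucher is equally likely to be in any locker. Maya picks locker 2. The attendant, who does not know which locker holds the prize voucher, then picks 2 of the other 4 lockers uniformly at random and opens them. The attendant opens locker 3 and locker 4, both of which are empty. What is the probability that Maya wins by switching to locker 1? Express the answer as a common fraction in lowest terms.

Consider each possible location of the prize voucher in turn.
If it is in any of lockers 1, 2, and 5 (prior 1/5 each): the attendant picks exactly this set with probability 1/6 regardless, and none is the prize; weight (1/5)·(1/6) = 1/30 each.
If it is in either of lockers 3 and 4 (prior 1/5 each): that locker was opened and seen not to hold the prize — ruled out; weight (1/5)·0 = 0 each.
The weights sum to 1/10.
So P(the prize voucher in locker 1 | the attendant opened locker 3 and locker 4) = (1/30) / (1/10) = 1/3.

1/3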